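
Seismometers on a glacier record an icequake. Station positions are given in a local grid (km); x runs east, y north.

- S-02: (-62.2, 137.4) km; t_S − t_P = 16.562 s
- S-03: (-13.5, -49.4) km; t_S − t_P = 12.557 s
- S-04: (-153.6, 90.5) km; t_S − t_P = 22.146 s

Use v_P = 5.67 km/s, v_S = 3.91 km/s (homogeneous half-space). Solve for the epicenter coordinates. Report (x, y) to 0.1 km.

Distance from S−P lag: d = Δt · v_P v_S / (v_P − v_S) = Δt · (5.67·3.91)/(5.67−3.91) ≈ 12.5964·Δt.
So d_S-02 = 208.62, d_S-03 = 158.17, d_S-04 = 278.96 km.
Circle about each station: (x + 62.2)² + (y − 137.4)² = 208.62²; (x + 13.5)² + (y + 49.4)² = 158.17²; (x + 153.6)² + (y − 90.5)² = 278.96².
Subtracting the S-02 equation from the S-03 and S-04 equations removes the quadratic terms:
97.4 x − 373.6 y = -1620.43
-182.8 x − 93.8 y = -25260.77
Solving the 2×2 system: x ≈ 119.9, y ≈ 35.6 km.

119.9 km east, 35.6 km north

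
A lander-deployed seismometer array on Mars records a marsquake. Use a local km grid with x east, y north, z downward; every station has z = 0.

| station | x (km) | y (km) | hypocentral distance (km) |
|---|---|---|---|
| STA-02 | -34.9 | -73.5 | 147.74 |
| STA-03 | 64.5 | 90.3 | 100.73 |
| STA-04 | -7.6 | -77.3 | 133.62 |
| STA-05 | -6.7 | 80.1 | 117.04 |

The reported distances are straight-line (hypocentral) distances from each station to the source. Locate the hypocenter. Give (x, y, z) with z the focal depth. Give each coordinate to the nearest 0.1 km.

(64.0, 14.2, 66.0)

Each station gives a sphere (x−x_i)² + (y−y_i)² + z² = d_i² (stations at z=0).
Subtracting the STA-02 sphere from STA-03 and STA-04: z² cancels, leaving linear equations in x and y:
198.8 x + 327.6 y = 17374.65
54.6 x − 7.6 y = 3385.59
Solving: x ≈ 63.985, y ≈ 14.208 km (keep extra digits for the depth step; rounded: 64.0, 14.2).
Then from the STA-02 sphere: z² = 147.74² − (x + 34.9)² − (y + 73.5)² with x = 63.985, y = 14.208, so z ≈ 66.001 ≈ 66.0 km.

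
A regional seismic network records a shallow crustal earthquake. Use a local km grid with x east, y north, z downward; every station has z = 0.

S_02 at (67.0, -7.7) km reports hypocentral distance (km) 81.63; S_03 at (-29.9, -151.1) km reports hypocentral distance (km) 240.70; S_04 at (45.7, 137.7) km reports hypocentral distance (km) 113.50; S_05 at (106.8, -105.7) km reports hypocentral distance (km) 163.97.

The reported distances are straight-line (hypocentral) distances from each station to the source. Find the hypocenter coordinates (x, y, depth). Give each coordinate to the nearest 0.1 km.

Each station gives a sphere (x−x_i)² + (y−y_i)² + z² = d_i² (stations at z=0).
Subtracting the S_02 sphere from S_03 and S_04: z² cancels, leaving linear equations in x and y:
-193.8 x − 286.8 y = -32096.10
-42.6 x + 290.8 y = 10282.70
Solving: x ≈ 93.102, y ≈ 48.999 km (keep extra digits for the depth step; rounded: 93.1, 49.0).
Then from the S_02 sphere: z² = 81.63² − (x − 67.0)² − (y + 7.7)² with x = 93.102, y = 48.999, so z ≈ 52.606 ≈ 52.6 km.

x ≈ 93.1 km, y ≈ 49.0 km, depth ≈ 52.6 km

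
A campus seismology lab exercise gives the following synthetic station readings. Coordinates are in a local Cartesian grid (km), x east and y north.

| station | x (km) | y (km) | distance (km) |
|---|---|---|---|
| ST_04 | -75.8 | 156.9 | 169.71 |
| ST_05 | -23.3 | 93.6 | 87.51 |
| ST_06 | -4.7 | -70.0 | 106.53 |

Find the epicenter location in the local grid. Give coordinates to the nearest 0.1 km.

Circle about each station: (x + 75.8)² + (y − 156.9)² = 169.71²; (x + 23.3)² + (y − 93.6)² = 87.51²; (x + 4.7)² + (y + 70.0)² = 106.53².
Subtracting the ST_04 equation from the ST_05 and ST_06 equations removes the quadratic terms:
105.0 x − 126.6 y = 84.08
142.2 x − 453.8 y = -7988.32
Solving the 2×2 system: x ≈ 35.4, y ≈ 28.7 km.

x ≈ 35.4 km, y ≈ 28.7 km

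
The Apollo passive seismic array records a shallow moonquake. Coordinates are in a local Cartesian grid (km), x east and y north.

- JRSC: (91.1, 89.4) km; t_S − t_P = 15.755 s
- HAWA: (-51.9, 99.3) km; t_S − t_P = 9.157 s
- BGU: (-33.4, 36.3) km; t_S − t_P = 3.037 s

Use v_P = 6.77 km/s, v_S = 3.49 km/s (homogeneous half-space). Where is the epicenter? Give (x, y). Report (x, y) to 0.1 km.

(-13.6, 45.6)

Distance from S−P lag: d = Δt · v_P v_S / (v_P − v_S) = Δt · (6.77·3.49)/(6.77−3.49) ≈ 7.2034·Δt.
So d_JRSC = 113.49, d_HAWA = 65.96, d_BGU = 21.88 km.
Circle about each station: (x − 91.1)² + (y − 89.4)² = 113.49²; (x + 51.9)² + (y − 99.3)² = 65.96²; (x + 33.4)² + (y − 36.3)² = 21.88².
Subtracting pairs of circle equations eliminates x²+y² and gives linear equations (the radical axes):
-286.0 x + 19.8 y = 4791.79
-249.0 x − 106.2 y = -1457.07
Solving the 2×2 system: x ≈ -13.6, y ≈ 45.6 km.
Check against JRSC (with the unrounded x, y): √((x − 91.1)²+(y − 89.4)²) = 113.49 ≈ 113.49 km. ✓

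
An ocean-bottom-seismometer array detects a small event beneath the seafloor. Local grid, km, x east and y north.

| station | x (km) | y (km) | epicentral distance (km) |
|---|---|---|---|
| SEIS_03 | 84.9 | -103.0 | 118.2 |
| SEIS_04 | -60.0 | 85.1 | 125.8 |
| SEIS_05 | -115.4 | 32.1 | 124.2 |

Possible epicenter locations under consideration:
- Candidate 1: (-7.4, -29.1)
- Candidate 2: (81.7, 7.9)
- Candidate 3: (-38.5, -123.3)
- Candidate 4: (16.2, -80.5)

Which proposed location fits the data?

For each candidate, compare |candidate − station| to the reported distance:
Candidate 1: residuals SEIS_03 0.0, SEIS_04 0.1, SEIS_05 0.1 → max 0.1 km
Candidate 2: residuals SEIS_03 7.3, SEIS_04 35.6, SEIS_05 74.4 → max 74.4 km
Candidate 3: residuals SEIS_03 6.9, SEIS_04 83.7, SEIS_05 49.2 → max 83.7 km
Candidate 4: residuals SEIS_03 45.9, SEIS_04 56.5, SEIS_05 49.0 → max 56.5 km
Only Candidate 1 has all residuals ≈ 0.

Candidate 1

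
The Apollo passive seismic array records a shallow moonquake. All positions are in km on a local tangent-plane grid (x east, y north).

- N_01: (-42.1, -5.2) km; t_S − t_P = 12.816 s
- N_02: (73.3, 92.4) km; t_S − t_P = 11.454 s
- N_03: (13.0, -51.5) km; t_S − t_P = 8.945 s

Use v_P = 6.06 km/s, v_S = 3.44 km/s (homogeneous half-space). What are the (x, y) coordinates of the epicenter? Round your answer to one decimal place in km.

(59.6, 2.3)

Distance from S−P lag: d = Δt · v_P v_S / (v_P − v_S) = Δt · (6.06·3.44)/(6.06−3.44) ≈ 7.9566·Δt.
So d_N_01 = 101.97, d_N_02 = 91.14, d_N_03 = 71.17 km.
Circle about each station: (x + 42.1)² + (y + 5.2)² = 101.97²; (x − 73.3)² + (y − 92.4)² = 91.14²; (x − 13.0)² + (y + 51.5)² = 71.17².
Subtracting pairs of circle equations eliminates x²+y² and gives linear equations (the radical axes):
230.8 x + 195.2 y = 14202.58
110.2 x − 92.6 y = 6354.51
Solving the 2×2 system: x ≈ 59.6, y ≈ 2.3 km.
Check against N_01 (with the unrounded x, y): √((x + 42.1)²+(y + 5.2)²) = 101.97 ≈ 101.97 km. ✓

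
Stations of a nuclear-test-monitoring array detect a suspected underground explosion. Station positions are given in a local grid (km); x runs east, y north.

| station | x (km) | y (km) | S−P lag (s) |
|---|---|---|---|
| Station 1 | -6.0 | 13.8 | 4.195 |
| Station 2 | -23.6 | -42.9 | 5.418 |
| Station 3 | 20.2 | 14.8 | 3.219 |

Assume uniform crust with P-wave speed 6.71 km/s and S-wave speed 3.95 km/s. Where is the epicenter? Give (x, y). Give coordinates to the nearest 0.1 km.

Distance from S−P lag: d = Δt · v_P v_S / (v_P − v_S) = Δt · (6.71·3.95)/(6.71−3.95) ≈ 9.6031·Δt.
So d_Station 1 = 40.28, d_Station 2 = 52.03, d_Station 3 = 30.91 km.
Circle about each station: (x + 6.0)² + (y − 13.8)² = 40.28²; (x + 23.6)² + (y + 42.9)² = 52.03²; (x − 20.2)² + (y − 14.8)² = 30.91².
Subtracting pairs of circle equations eliminates x²+y² and gives linear equations (the radical axes):
-35.2 x − 113.4 y = 1086.29
52.4 x + 2.0 y = 1067.69
Solving the 2×2 system: x ≈ 21.0, y ≈ -16.1 km.

x ≈ 21.0 km, y ≈ -16.1 km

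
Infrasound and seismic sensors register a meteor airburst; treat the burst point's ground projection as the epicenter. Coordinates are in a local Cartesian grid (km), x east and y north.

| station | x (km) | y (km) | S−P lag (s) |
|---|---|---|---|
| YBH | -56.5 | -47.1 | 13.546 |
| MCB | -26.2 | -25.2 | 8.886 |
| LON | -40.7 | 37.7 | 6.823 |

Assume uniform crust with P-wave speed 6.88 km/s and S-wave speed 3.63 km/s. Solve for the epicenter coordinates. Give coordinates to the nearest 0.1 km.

Distance from S−P lag: d = Δt · v_P v_S / (v_P − v_S) = Δt · (6.88·3.63)/(6.88−3.63) ≈ 7.6844·Δt.
So d_YBH = 104.09, d_MCB = 68.28, d_LON = 52.43 km.
Circle about each station: (x + 56.5)² + (y + 47.1)² = 104.09²; (x + 26.2)² + (y + 25.2)² = 68.28²; (x + 40.7)² + (y − 37.7)² = 52.43².
Subtracting pairs of circle equations eliminates x²+y² and gives linear equations (the radical axes):
60.6 x + 43.8 y = 2083.39
31.6 x + 169.6 y = 5752.94
Solving the 2×2 system: x ≈ 11.4, y ≈ 31.8 km.

(11.4, 31.8)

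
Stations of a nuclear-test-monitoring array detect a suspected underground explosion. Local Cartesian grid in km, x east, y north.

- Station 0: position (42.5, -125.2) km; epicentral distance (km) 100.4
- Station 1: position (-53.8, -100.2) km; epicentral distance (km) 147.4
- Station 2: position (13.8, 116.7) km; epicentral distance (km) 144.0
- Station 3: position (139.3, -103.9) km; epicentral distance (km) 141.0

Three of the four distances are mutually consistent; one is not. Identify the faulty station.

Station 1

Solve using three stations at a time. Using Station 0, Station 2, Station 3 (subtract circle equations pairwise → linear system) gives (x, y) ≈ (21.0, -27.1).
Distances from that point to each station vs reported:
  Station 0: calculated 100.4 vs reported 100.4 → residual 0.0 km
  Station 1: calculated 104.6 vs reported 147.4 → residual 42.8 km
  Station 2: calculated 144.0 vs reported 144.0 → residual 0.0 km
  Station 3: calculated 141.0 vs reported 141.0 → residual 0.0 km
Station 0, Station 2, Station 3 are mutually consistent (residuals ≈ 0); Station 1 is off by 42.8 km.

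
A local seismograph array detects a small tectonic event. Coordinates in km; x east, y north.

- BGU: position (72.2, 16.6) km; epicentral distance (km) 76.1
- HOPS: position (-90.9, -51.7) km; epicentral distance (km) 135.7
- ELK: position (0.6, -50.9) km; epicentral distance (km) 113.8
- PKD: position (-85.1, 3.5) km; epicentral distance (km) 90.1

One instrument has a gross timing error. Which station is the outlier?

Solve using three stations at a time. Using HOPS, ELK, PKD (subtract circle equations pairwise → linear system) gives (x, y) ≈ (-16.3, 61.6).
Distances from that point to each station vs reported:
  BGU: calculated 99.3 vs reported 76.1 → residual 23.2 km
  HOPS: calculated 135.7 vs reported 135.7 → residual 0.0 km
  ELK: calculated 113.8 vs reported 113.8 → residual 0.0 km
  PKD: calculated 90.1 vs reported 90.1 → residual 0.0 km
HOPS, ELK, PKD are mutually consistent (residuals ≈ 0); BGU is off by 23.2 km.

BGU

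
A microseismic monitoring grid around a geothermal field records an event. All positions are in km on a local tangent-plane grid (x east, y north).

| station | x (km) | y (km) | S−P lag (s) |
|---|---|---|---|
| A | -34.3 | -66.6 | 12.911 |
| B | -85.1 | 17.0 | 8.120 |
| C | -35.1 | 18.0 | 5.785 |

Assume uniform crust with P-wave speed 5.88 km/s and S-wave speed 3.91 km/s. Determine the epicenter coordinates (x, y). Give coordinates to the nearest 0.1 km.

Distance from S−P lag: d = Δt · v_P v_S / (v_P − v_S) = Δt · (5.88·3.91)/(5.88−3.91) ≈ 11.6705·Δt.
So d_A = 150.68, d_B = 94.76, d_C = 67.51 km.
Circle about each station: (x + 34.3)² + (y + 66.6)² = 150.68²; (x + 85.1)² + (y − 17.0)² = 94.76²; (x + 35.1)² + (y − 18.0)² = 67.51².
Subtracting the A equation from the B and C equations removes the quadratic terms:
-101.6 x + 167.2 y = 15643.96
-1.6 x + 169.2 y = 14090.82
Solving the 2×2 system: x ≈ -17.2, y ≈ 83.1 km.

-17.2 km east, 83.1 km north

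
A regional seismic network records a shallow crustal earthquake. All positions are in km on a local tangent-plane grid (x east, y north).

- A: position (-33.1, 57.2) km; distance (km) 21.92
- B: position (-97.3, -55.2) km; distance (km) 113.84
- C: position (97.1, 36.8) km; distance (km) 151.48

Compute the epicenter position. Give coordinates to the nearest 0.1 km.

x ≈ -53.8 km, y ≈ 50.0 km

Circle about each station: (x + 33.1)² + (y − 57.2)² = 21.92²; (x + 97.3)² + (y + 55.2)² = 113.84²; (x − 97.1)² + (y − 36.8)² = 151.48².
Subtracting pairs of circle equations eliminates x²+y² and gives linear equations (the radical axes):
-128.4 x − 224.8 y = -4332.18
260.4 x − 40.8 y = -16050.50
Solving the 2×2 system: x ≈ -53.8, y ≈ 50.0 km.
Check against A (with the unrounded x, y): √((x + 33.1)²+(y − 57.2)²) = 21.92 ≈ 21.92 km. ✓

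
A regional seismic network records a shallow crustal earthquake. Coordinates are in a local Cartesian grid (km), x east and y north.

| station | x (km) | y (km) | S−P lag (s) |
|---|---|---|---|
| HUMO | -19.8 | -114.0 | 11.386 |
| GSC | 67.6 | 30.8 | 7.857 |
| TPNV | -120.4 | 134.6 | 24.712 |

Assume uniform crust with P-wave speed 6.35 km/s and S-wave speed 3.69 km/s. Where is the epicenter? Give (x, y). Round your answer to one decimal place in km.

Distance from S−P lag: d = Δt · v_P v_S / (v_P − v_S) = Δt · (6.35·3.69)/(6.35−3.69) ≈ 8.8088·Δt.
So d_HUMO = 100.30, d_GSC = 69.21, d_TPNV = 217.68 km.
Circle about each station: (x + 19.8)² + (y + 114.0)² = 100.30²; (x − 67.6)² + (y − 30.8)² = 69.21²; (x + 120.4)² + (y − 134.6)² = 217.68².
Subtracting pairs of circle equations eliminates x²+y² and gives linear equations (the radical axes):
174.8 x + 289.6 y = -2599.57
-201.2 x + 497.2 y = -18099.21
Solving the 2×2 system: x ≈ 27.2, y ≈ -25.4 km.
Check against HUMO (with the unrounded x, y): √((x + 19.8)²+(y + 114.0)²) = 100.30 ≈ 100.30 km. ✓

x ≈ 27.2 km, y ≈ -25.4 km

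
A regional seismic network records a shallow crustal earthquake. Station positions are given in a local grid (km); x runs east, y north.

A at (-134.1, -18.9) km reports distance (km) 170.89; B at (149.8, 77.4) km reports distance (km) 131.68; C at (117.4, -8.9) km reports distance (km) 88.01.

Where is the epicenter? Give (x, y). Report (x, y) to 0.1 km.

Circle about each station: (x + 134.1)² + (y + 18.9)² = 170.89²; (x − 149.8)² + (y − 77.4)² = 131.68²; (x − 117.4)² + (y + 8.9)² = 88.01².
Subtracting the A equation from the B and C equations removes the quadratic terms:
567.8 x + 192.6 y = 21954.55
503.0 x + 20.0 y = 16979.58
Solving the 2×2 system: x ≈ 33.1, y ≈ 16.4 km.

(33.1, 16.4)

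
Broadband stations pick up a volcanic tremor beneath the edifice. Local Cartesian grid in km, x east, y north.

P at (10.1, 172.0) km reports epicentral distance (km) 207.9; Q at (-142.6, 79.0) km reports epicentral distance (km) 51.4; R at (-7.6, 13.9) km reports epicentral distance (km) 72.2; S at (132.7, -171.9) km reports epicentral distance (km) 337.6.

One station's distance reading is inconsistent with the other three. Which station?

R

Solve using three stations at a time. Using P, Q, S (subtract circle equations pairwise → linear system) gives (x, y) ≈ (-139.6, 27.7).
Distances from that point to each station vs reported:
  P: calculated 207.9 vs reported 207.9 → residual 0.0 km
  Q: calculated 51.4 vs reported 51.4 → residual 0.0 km
  R: calculated 132.7 vs reported 72.2 → residual 60.5 km
  S: calculated 337.6 vs reported 337.6 → residual 0.0 km
P, Q, S are mutually consistent (residuals ≈ 0); R is off by 60.5 km.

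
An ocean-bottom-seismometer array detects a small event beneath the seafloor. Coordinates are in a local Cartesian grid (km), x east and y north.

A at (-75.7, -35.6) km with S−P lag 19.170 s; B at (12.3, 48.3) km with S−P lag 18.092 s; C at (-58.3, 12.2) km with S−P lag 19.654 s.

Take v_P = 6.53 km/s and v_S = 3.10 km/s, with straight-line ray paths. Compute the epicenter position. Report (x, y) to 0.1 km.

(35.6, -55.9)

Distance from S−P lag: d = Δt · v_P v_S / (v_P − v_S) = Δt · (6.53·3.10)/(6.53−3.10) ≈ 5.9017·Δt.
So d_A = 113.14, d_B = 106.77, d_C = 115.99 km.
Circle about each station: (x + 75.7)² + (y + 35.6)² = 113.14²; (x − 12.3)² + (y − 48.3)² = 106.77²; (x + 58.3)² + (y − 12.2)² = 115.99².
Subtracting pairs of circle equations eliminates x²+y² and gives linear equations (the radical axes):
176.0 x + 167.8 y = -3112.84
34.8 x + 95.6 y = -4103.14
Solving the 2×2 system: x ≈ 35.6, y ≈ -55.9 km.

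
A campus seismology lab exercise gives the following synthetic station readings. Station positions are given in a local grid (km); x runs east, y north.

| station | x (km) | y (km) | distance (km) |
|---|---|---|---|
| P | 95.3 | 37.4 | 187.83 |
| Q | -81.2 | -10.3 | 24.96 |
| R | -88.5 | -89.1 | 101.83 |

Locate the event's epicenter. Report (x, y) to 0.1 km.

(-90.9, 12.7)

Circle about each station: (x − 95.3)² + (y − 37.4)² = 187.83²; (x + 81.2)² + (y + 10.3)² = 24.96²; (x + 88.5)² + (y + 89.1)² = 101.83².
Subtracting the P equation from the Q and R equations removes the quadratic terms:
-353.0 x − 95.4 y = 30875.79
-367.6 x − 253.0 y = 30200.97
Solving the 2×2 system: x ≈ -90.9, y ≈ 12.7 km.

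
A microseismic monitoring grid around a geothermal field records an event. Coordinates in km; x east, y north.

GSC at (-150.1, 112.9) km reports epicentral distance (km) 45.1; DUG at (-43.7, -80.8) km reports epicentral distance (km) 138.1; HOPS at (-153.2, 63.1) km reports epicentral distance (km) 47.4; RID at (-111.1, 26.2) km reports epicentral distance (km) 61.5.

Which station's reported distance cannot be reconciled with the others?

DUG

Solve using three stations at a time. Using GSC, HOPS, RID (subtract circle equations pairwise → linear system) gives (x, y) ≈ (-112.6, 87.7).
Distances from that point to each station vs reported:
  GSC: calculated 45.1 vs reported 45.1 → residual 0.0 km
  DUG: calculated 182.1 vs reported 138.1 → residual 44.0 km
  HOPS: calculated 47.4 vs reported 47.4 → residual 0.0 km
  RID: calculated 61.5 vs reported 61.5 → residual 0.0 km
GSC, HOPS, RID are mutually consistent (residuals ≈ 0); DUG is off by 44.0 km.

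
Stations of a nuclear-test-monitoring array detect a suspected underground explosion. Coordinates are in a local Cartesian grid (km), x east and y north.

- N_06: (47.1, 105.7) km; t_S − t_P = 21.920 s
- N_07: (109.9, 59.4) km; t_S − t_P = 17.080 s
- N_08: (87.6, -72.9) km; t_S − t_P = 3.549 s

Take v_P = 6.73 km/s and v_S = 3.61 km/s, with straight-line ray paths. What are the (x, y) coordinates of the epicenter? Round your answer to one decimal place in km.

x ≈ 61.3 km, y ≈ -64.4 km

Distance from S−P lag: d = Δt · v_P v_S / (v_P − v_S) = Δt · (6.73·3.61)/(6.73−3.61) ≈ 7.7870·Δt.
So d_N_06 = 170.69, d_N_07 = 133.00, d_N_08 = 27.64 km.
Circle about each station: (x − 47.1)² + (y − 105.7)² = 170.69²; (x − 109.9)² + (y − 59.4)² = 133.00²; (x − 87.6)² + (y + 72.9)² = 27.64².
Subtracting the N_06 equation from the N_07 and N_08 equations removes the quadratic terms:
125.6 x − 92.6 y = 13661.55
81.0 x − 357.2 y = 27968.38
Solving the 2×2 system: x ≈ 61.3, y ≈ -64.4 km.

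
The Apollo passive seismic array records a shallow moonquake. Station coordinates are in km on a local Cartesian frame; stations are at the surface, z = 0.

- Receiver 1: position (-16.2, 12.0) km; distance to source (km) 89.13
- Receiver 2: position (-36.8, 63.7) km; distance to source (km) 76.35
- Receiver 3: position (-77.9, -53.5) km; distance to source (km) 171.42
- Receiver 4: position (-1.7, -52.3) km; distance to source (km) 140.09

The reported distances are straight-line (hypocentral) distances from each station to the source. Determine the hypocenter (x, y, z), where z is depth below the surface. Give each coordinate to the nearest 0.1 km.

x ≈ 22.2 km, y ≈ 77.7 km, depth ≈ 46.4 km

Each station gives a sphere (x−x_i)² + (y−y_i)² + z² = d_i² (stations at z=0).
Subtracting the Receiver 1 sphere from Receiver 2 and Receiver 3: z² cancels, leaving linear equations in x and y:
-41.2 x + 103.4 y = 7120.32
-123.4 x − 131.0 y = -12916.44
Solving: x ≈ 22.184, y ≈ 77.701 km (keep extra digits for the depth step; rounded: 22.2, 77.7).
Then from the Receiver 1 sphere: z² = 89.13² − (x + 16.2)² − (y − 12.0)² with x = 22.184, y = 77.701, so z ≈ 46.413 ≈ 46.4 km.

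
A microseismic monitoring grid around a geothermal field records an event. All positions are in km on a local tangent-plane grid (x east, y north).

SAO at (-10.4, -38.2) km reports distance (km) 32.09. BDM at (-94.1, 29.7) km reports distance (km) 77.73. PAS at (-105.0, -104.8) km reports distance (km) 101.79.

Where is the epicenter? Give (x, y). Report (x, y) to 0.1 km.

Circle about each station: (x + 10.4)² + (y + 38.2)² = 32.09²; (x + 94.1)² + (y − 29.7)² = 77.73²; (x + 105.0)² + (y + 104.8)² = 101.79².
Subtracting the SAO equation from the BDM and PAS equations removes the quadratic terms:
-167.4 x + 135.8 y = 3157.32
-189.2 x − 133.2 y = 11109.20
Solving the 2×2 system: x ≈ -40.2, y ≈ -26.3 km.
Check against SAO (with the unrounded x, y): √((x + 10.4)²+(y + 38.2)²) = 32.09 ≈ 32.09 km. ✓

-40.2 km east, -26.3 km north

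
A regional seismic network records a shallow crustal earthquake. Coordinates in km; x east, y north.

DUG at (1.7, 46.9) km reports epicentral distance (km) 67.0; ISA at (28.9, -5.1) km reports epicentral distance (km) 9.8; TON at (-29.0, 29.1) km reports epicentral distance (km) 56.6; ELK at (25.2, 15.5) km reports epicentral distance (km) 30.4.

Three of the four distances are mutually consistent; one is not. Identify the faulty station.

TON

Solve using three stations at a time. Using DUG, ISA, ELK (subtract circle equations pairwise → linear system) gives (x, y) ≈ (27.9, -14.7).
Distances from that point to each station vs reported:
  DUG: calculated 67.0 vs reported 67.0 → residual 0.0 km
  ISA: calculated 9.7 vs reported 9.8 → residual 0.1 km
  TON: calculated 71.8 vs reported 56.6 → residual 15.2 km
  ELK: calculated 30.4 vs reported 30.4 → residual 0.0 km
DUG, ISA, ELK are mutually consistent (residuals ≈ 0); TON is off by 15.2 km.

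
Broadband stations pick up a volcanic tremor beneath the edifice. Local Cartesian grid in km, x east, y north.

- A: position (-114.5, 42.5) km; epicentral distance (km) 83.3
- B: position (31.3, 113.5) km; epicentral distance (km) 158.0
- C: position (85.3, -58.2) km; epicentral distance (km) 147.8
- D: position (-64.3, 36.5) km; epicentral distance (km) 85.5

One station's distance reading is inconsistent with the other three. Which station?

D

Solve using three stations at a time. Using A, B, C (subtract circle equations pairwise → linear system) gives (x, y) ≈ (-56.8, -17.6).
Distances from that point to each station vs reported:
  A: calculated 83.3 vs reported 83.3 → residual 0.0 km
  B: calculated 158.0 vs reported 158.0 → residual 0.0 km
  C: calculated 147.8 vs reported 147.8 → residual 0.0 km
  D: calculated 54.7 vs reported 85.5 → residual 30.8 km
A, B, C are mutually consistent (residuals ≈ 0); D is off by 30.8 km.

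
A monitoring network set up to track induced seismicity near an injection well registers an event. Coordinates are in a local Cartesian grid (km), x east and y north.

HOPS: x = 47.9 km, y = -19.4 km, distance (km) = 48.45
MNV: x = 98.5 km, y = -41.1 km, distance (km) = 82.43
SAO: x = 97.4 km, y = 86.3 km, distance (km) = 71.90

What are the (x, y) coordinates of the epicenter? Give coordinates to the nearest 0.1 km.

54.5 km east, 28.6 km north

Circle about each station: (x − 47.9)² + (y + 19.4)² = 48.45²; (x − 98.5)² + (y + 41.1)² = 82.43²; (x − 97.4)² + (y − 86.3)² = 71.90².
Subtracting the HOPS equation from the MNV and SAO equations removes the quadratic terms:
101.2 x − 43.4 y = 4273.39
99.0 x + 211.4 y = 11441.47
Solving the 2×2 system: x ≈ 54.5, y ≈ 28.6 km.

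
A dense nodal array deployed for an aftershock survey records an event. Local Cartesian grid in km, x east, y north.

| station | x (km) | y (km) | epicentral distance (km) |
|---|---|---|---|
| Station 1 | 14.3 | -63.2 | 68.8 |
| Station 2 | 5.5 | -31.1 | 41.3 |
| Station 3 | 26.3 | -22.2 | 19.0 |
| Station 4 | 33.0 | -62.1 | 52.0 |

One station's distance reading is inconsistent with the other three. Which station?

Solve using three stations at a time. Using Station 2, Station 3, Station 4 (subtract circle equations pairwise → linear system) gives (x, y) ≈ (41.4, -10.8).
Distances from that point to each station vs reported:
  Station 1: calculated 59.0 vs reported 68.8 → residual 9.8 km
  Station 2: calculated 41.3 vs reported 41.3 → residual 0.0 km
  Station 3: calculated 19.0 vs reported 19.0 → residual 0.0 km
  Station 4: calculated 52.0 vs reported 52.0 → residual 0.0 km
Station 2, Station 3, Station 4 are mutually consistent (residuals ≈ 0); Station 1 is off by 9.8 km.

Station 1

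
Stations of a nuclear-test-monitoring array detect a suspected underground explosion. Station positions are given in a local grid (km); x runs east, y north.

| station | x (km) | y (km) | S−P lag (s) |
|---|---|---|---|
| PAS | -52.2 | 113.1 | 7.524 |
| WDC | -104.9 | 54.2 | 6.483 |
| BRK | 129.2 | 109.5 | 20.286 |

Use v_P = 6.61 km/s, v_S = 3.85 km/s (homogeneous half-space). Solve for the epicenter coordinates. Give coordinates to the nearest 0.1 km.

-46.0 km east, 44.0 km north

Distance from S−P lag: d = Δt · v_P v_S / (v_P − v_S) = Δt · (6.61·3.85)/(6.61−3.85) ≈ 9.2205·Δt.
So d_PAS = 69.37, d_WDC = 59.78, d_BRK = 187.05 km.
Circle about each station: (x + 52.2)² + (y − 113.1)² = 69.37²; (x + 104.9)² + (y − 54.2)² = 59.78²; (x − 129.2)² + (y − 109.5)² = 187.05².
Subtracting the PAS equation from the WDC and BRK equations removes the quadratic terms:
-105.4 x − 117.8 y = -336.25
362.8 x − 7.2 y = -17009.07
Solving the 2×2 system: x ≈ -46.0, y ≈ 44.0 km.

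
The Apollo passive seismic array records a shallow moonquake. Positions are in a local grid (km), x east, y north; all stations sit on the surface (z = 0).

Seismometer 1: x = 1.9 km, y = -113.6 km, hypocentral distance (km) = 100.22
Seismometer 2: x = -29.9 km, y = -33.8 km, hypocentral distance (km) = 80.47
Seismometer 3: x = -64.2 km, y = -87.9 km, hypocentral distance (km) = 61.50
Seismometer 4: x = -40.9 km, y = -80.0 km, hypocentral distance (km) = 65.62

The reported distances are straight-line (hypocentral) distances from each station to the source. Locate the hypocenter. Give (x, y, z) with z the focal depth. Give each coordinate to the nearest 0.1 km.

Each station gives a sphere (x−x_i)² + (y−y_i)² + z² = d_i² (stations at z=0).
Subtracting the Seismometer 1 sphere from Seismometer 2 and Seismometer 3: z² cancels, leaving linear equations in x and y:
-63.6 x + 159.6 y = -7303.49
-132.2 x + 51.4 y = 5201.28
Solving: x ≈ -67.612, y ≈ -72.704 km (keep extra digits for the depth step; rounded: -67.6, -72.7).
Then from the Seismometer 1 sphere: z² = 100.22² − (x − 1.9)² − (y + 113.6)² with x = -67.612, y = -72.704, so z ≈ 59.495 ≈ 59.5 km.

x ≈ -67.6 km, y ≈ -72.7 km, depth ≈ 59.5 km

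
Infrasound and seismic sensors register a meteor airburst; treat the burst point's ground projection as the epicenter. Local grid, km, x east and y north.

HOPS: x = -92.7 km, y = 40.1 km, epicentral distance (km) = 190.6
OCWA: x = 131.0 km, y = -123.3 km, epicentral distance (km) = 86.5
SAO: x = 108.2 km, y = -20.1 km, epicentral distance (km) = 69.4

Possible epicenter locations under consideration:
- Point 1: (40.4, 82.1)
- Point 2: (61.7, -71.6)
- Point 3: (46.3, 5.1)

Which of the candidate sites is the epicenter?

For each candidate, compare |candidate − station| to the reported distance:
Point 1: residuals HOPS 51.0, OCWA 138.0, SAO 53.2 → max 138.0 km
Point 2: residuals HOPS 0.0, OCWA 0.0, SAO 0.0 → max 0.0 km
Point 3: residuals HOPS 47.3, OCWA 67.3, SAO 2.6 → max 67.3 km
Only Point 2 has all residuals ≈ 0.

Point 2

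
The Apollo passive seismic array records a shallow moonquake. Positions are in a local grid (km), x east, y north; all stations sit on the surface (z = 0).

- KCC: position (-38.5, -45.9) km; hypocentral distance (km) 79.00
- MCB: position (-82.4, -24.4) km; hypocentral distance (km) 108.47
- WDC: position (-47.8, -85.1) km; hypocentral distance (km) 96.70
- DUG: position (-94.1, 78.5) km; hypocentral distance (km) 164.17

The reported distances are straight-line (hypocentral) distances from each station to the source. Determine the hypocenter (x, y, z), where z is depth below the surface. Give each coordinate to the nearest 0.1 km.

x ≈ 1.8 km, y ≈ -36.5 km, depth ≈ 67.3 km

Each station gives a sphere (x−x_i)² + (y−y_i)² + z² = d_i² (stations at z=0).
Subtracting the KCC sphere from MCB and WDC: z² cancels, leaving linear equations in x and y:
-87.8 x + 43.0 y = -1728.68
-18.6 x − 78.4 y = 2827.90
Solving: x ≈ 1.813, y ≈ -36.500 km (keep extra digits for the depth step; rounded: 1.8, -36.5).
Then from the KCC sphere: z² = 79.00² − (x + 38.5)² − (y + 45.9)² with x = 1.813, y = -36.500, so z ≈ 67.287 ≈ 67.3 km.
Check against DUG (with the unrounded solution): distance 164.17 ≈ 164.17 km. ✓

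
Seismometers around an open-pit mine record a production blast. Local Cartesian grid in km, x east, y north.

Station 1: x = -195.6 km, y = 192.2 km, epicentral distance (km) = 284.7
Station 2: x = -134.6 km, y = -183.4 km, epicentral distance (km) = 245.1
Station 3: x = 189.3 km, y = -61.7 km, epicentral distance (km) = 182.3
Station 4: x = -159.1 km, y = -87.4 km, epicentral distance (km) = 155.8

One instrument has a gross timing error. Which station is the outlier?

Station 4

Solve using three stations at a time. Using Station 1, Station 2, Station 3 (subtract circle equations pairwise → linear system) gives (x, y) ≈ (20.3, 6.6).
Distances from that point to each station vs reported:
  Station 1: calculated 284.7 vs reported 284.7 → residual 0.0 km
  Station 2: calculated 245.1 vs reported 245.1 → residual 0.0 km
  Station 3: calculated 182.3 vs reported 182.3 → residual 0.0 km
  Station 4: calculated 202.5 vs reported 155.8 → residual 46.7 km
Station 1, Station 2, Station 3 are mutually consistent (residuals ≈ 0); Station 4 is off by 46.7 km.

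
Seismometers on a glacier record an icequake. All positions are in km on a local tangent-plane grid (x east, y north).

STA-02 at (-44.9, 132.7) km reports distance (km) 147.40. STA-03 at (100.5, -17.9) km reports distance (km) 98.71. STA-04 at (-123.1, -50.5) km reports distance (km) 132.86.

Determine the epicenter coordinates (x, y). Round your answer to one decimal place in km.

(2.4, -6.9)

Circle about each station: (x + 44.9)² + (y − 132.7)² = 147.40²; (x − 100.5)² + (y + 17.9)² = 98.71²; (x + 123.1)² + (y + 50.5)² = 132.86².
Subtracting the STA-02 equation from the STA-03 and STA-04 equations removes the quadratic terms:
290.8 x − 301.2 y = 2778.46
-156.4 x − 366.4 y = 2153.54
Solving the 2×2 system: x ≈ 2.4, y ≈ -6.9 km.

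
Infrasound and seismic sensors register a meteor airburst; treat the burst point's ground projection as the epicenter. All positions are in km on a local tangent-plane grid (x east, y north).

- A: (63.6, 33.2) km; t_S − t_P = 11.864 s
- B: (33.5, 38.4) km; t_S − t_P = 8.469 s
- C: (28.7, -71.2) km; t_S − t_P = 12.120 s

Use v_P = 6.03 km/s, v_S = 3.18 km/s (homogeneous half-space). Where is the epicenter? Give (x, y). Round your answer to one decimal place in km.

Distance from S−P lag: d = Δt · v_P v_S / (v_P − v_S) = Δt · (6.03·3.18)/(6.03−3.18) ≈ 6.7282·Δt.
So d_A = 79.82, d_B = 56.98, d_C = 81.55 km.
Circle about each station: (x − 63.6)² + (y − 33.2)² = 79.82²; (x − 33.5)² + (y − 38.4)² = 56.98²; (x − 28.7)² + (y + 71.2)² = 81.55².
Subtracting pairs of circle equations eliminates x²+y² and gives linear equations (the radical axes):
-60.2 x + 10.4 y = 574.12
-69.8 x − 208.8 y = 466.76
Solving the 2×2 system: x ≈ -9.4, y ≈ 0.9 km.

-9.4 km east, 0.9 km north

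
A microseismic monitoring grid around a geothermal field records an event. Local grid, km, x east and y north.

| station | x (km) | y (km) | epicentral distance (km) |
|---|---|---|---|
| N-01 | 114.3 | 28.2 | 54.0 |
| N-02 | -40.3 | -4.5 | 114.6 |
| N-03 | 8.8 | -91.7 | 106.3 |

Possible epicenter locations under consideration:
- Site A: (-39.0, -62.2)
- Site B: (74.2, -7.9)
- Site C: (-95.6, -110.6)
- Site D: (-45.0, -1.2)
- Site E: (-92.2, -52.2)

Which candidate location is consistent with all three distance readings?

For each candidate, compare |candidate − station| to the reported distance:
Site A: residuals N-01 124.0, N-02 56.9, N-03 50.1 → max 124.0 km
Site B: residuals N-01 0.0, N-02 0.0, N-03 0.0 → max 0.0 km
Site C: residuals N-01 197.6, N-02 5.0, N-03 0.2 → max 197.6 km
Site D: residuals N-01 108.0, N-02 108.9, N-03 1.0 → max 108.9 km
Site E: residuals N-01 167.6, N-02 44.1, N-03 2.1 → max 167.6 km
Only Site B has all residuals ≈ 0.

Site B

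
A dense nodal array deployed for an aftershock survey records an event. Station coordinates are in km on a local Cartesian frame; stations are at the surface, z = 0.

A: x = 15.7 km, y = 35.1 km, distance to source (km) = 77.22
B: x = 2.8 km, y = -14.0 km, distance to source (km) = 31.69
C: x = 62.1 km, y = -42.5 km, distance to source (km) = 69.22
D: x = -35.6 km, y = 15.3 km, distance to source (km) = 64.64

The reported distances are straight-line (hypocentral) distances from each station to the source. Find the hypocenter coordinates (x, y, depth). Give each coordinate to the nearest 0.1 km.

x ≈ -3.5 km, y ≈ -36.6 km, depth ≈ 21.3 km

Each station gives a sphere (x−x_i)² + (y−y_i)² + z² = d_i² (stations at z=0).
Subtracting the A sphere from B and C: z² cancels, leaving linear equations in x and y:
-25.8 x − 98.2 y = 3684.01
92.8 x − 155.2 y = 5355.68
Solving: x ≈ -3.494, y ≈ -36.597 km (keep extra digits for the depth step; rounded: -3.5, -36.6).
Then from the A sphere: z² = 77.22² − (x − 15.7)² − (y − 35.1)² with x = -3.494, y = -36.597, so z ≈ 21.309 ≈ 21.3 km.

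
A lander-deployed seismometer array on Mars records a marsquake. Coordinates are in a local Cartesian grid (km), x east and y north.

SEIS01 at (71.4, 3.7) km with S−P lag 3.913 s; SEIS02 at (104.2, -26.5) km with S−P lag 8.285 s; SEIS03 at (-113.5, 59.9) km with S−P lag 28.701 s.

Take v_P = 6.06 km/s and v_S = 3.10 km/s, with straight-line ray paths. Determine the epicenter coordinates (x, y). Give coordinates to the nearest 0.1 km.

x ≈ 53.3 km, y ≈ -13.3 km

Distance from S−P lag: d = Δt · v_P v_S / (v_P − v_S) = Δt · (6.06·3.10)/(6.06−3.10) ≈ 6.3466·Δt.
So d_SEIS01 = 24.83, d_SEIS02 = 52.58, d_SEIS03 = 182.15 km.
Circle about each station: (x − 71.4)² + (y − 3.7)² = 24.83²; (x − 104.2)² + (y + 26.5)² = 52.58²; (x + 113.5)² + (y − 59.9)² = 182.15².
Subtracting the SEIS01 equation from the SEIS02 and SEIS03 equations removes the quadratic terms:
65.6 x − 60.4 y = 4300.11
-369.8 x + 112.4 y = -21203.48
Solving the 2×2 system: x ≈ 53.3, y ≈ -13.3 km.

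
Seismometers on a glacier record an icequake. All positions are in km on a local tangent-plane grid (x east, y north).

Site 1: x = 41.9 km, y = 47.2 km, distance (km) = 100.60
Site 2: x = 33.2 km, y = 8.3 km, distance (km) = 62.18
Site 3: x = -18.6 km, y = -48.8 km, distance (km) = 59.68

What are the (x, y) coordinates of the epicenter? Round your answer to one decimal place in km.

x ≈ 40.9 km, y ≈ -53.4 km

Circle about each station: (x − 41.9)² + (y − 47.2)² = 100.60²; (x − 33.2)² + (y − 8.3)² = 62.18²; (x + 18.6)² + (y + 48.8)² = 59.68².
Subtracting the Site 1 equation from the Site 2 and Site 3 equations removes the quadratic terms:
-17.4 x − 77.8 y = 3441.69
-121.0 x − 192.0 y = 5302.61
Solving the 2×2 system: x ≈ 40.9, y ≈ -53.4 km.
Check against Site 1 (with the unrounded x, y): √((x − 41.9)²+(y − 47.2)²) = 100.59 ≈ 100.60 km. ✓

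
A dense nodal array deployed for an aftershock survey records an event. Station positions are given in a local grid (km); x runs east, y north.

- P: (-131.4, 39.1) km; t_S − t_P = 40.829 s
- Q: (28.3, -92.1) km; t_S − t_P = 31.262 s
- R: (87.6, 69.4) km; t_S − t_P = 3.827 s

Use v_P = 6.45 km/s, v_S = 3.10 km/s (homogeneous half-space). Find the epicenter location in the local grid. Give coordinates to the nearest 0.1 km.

Distance from S−P lag: d = Δt · v_P v_S / (v_P − v_S) = Δt · (6.45·3.10)/(6.45−3.10) ≈ 5.9687·Δt.
So d_P = 243.69, d_Q = 186.59, d_R = 22.84 km.
Circle about each station: (x + 131.4)² + (y − 39.1)² = 243.69²; (x − 28.3)² + (y + 92.1)² = 186.59²; (x − 87.6)² + (y − 69.4)² = 22.84².
Subtracting the P equation from the Q and R equations removes the quadratic terms:
319.4 x − 262.4 y = 15057.52
438.0 x + 60.6 y = 52558.50
Solving the 2×2 system: x ≈ 109.5, y ≈ 75.9 km.

109.5 km east, 75.9 km north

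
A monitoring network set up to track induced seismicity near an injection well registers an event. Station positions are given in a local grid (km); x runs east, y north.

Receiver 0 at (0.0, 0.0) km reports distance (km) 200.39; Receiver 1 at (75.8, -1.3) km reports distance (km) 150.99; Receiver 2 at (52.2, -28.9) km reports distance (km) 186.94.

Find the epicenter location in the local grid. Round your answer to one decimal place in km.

(154.6, 127.5)

Circle about each station: x² + y² = 200.39²; (x − 75.8)² + (y + 1.3)² = 150.99²; (x − 52.2)² + (y + 28.9)² = 186.94².
Subtracting the Receiver 0 equation from the Receiver 1 and Receiver 2 equations removes the quadratic terms:
151.6 x − 2.6 y = 23105.50
104.4 x − 57.8 y = 8769.64
Solving the 2×2 system: x ≈ 154.6, y ≈ 127.5 km.
Check against Receiver 0 (with the unrounded x, y): √(x²+y²) = 200.40 ≈ 200.39 km. ✓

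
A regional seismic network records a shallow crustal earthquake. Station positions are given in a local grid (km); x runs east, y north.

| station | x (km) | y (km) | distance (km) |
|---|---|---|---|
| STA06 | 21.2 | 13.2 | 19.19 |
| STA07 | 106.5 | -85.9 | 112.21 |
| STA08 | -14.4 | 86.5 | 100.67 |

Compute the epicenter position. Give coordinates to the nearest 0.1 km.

(29.9, -3.9)

Circle about each station: (x − 21.2)² + (y − 13.2)² = 19.19²; (x − 106.5)² + (y + 85.9)² = 112.21²; (x + 14.4)² + (y − 86.5)² = 100.67².
Subtracting pairs of circle equations eliminates x²+y² and gives linear equations (the radical axes):
170.6 x − 198.2 y = 5874.55
-71.2 x + 146.6 y = -2700.26
Solving the 2×2 system: x ≈ 29.9, y ≈ -3.9 km.
Check against STA06 (with the unrounded x, y): √((x − 21.2)²+(y − 13.2)²) = 19.18 ≈ 19.19 km. ✓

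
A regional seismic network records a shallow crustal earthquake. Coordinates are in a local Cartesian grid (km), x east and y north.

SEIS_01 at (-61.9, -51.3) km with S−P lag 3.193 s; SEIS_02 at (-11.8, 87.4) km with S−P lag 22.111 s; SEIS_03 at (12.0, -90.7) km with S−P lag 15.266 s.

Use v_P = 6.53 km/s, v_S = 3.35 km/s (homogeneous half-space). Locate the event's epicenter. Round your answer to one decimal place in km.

-83.4 km east, -46.8 km north

Distance from S−P lag: d = Δt · v_P v_S / (v_P − v_S) = Δt · (6.53·3.35)/(6.53−3.35) ≈ 6.8791·Δt.
So d_SEIS_01 = 21.96, d_SEIS_02 = 152.10, d_SEIS_03 = 105.02 km.
Circle about each station: (x + 61.9)² + (y + 51.3)² = 21.96²; (x + 11.8)² + (y − 87.4)² = 152.10²; (x − 12.0)² + (y + 90.7)² = 105.02².
Subtracting pairs of circle equations eliminates x²+y² and gives linear equations (the radical axes):
100.2 x + 277.4 y = -21337.47
147.8 x − 78.8 y = -8639.77
Solving the 2×2 system: x ≈ -83.4, y ≈ -46.8 km.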